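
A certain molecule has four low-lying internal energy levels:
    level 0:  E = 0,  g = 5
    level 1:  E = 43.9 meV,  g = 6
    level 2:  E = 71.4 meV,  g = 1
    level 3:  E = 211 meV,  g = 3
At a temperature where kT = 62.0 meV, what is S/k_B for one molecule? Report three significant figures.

Eᵢ/kT = 0, 0.70806, 1.1516, 3.4032.
Z = Σ gᵢe^(−Eᵢ/kT) = 5·e^(−0) + 6·e^(−0.70806) + 1·e^(−1.1516) + 3·e^(−3.4032) = 5.0000 + 2.9556 + 0.31613 + 0.099800 = 8.3715.
⟨E⟩ = Σ EᵢPᵢ = 20.711 meV.
S/k_B = ln Z + ⟨E⟩/kT = ln(8.3715) + 20.711/62.0 = 2.1248 + 0.33405 = 2.46.

2.46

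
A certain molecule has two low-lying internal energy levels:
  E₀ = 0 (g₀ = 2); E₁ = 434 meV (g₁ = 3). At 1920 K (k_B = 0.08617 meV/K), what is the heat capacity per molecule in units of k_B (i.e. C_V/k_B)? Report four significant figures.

k_BT = 0.08617 × 1920 K = 165.446 meV.
Eᵢ/kT = 0, 2.62321.
Z = Σ gᵢe^(−Eᵢ/kT) = 2·e^(−0) + 3·e^(−2.62321) = 2.00000 + 0.217709 = 2.21771.
⟨E⟩ = 42.6051 meV, ⟨E²⟩ = 18490.6 meV².
C_V/k_B = (⟨E²⟩ − ⟨E⟩²)/(kT)² = (18490.6 − 1815.19)/27372.4 = 0.6092.

0.6092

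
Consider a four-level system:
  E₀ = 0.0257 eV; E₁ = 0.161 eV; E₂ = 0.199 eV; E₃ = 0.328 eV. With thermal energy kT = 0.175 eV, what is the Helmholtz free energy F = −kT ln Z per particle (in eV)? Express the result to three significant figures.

Eᵢ/kT = 0.14686, 0.92000, 1.1371, 1.8743.
Z = Σ e^(−Eᵢ/kT) = e^(−0.14686) + e^(−0.92000) + e^(−1.1371) + e^(−1.8743) = 0.86341 + 0.39852 + 0.32075 + 0.15346 = 1.7361.
F = −kT ln Z = −0.175 × ln(1.7361) = −0.175 × 0.55164 = -0.0965 eV.

-0.0965 eV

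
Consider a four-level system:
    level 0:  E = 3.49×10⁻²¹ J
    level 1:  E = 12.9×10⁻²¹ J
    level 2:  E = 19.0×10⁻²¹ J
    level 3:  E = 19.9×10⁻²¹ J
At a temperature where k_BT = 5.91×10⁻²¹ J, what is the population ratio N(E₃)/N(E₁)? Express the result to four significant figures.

n₃/n₁ = exp[−(E₃−E₁)/kT] = exp(−(7.0 ×10⁻²¹ J)/(5.91 ×10⁻²¹ J)) = exp(-1.18443) = 0.3059.

0.3059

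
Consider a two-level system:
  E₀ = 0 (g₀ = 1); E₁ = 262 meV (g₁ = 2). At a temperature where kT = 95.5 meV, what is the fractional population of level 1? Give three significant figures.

Eᵢ/kT = 0, 2.7435.
Z = Σ gᵢe^(−Eᵢ/kT) = 1·e^(−0) + 2·e^(−2.7435) = 1.0000 + 0.12869 = 1.1287.
P₁ = g₁ e^(−E₁/kT) / Z = 0.12869/1.1287 = 0.114.

0.114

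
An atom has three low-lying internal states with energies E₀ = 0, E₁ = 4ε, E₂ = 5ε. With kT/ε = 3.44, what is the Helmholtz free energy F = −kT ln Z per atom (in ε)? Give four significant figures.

Eᵢ/kT = 0, 1.16279, 1.45349.
Z = Σ e^(−Eᵢ/kT) = e^(−0) + e^(−1.16279) + e^(−1.45349) = 1.00000 + 0.312613 + 0.233753 = 1.54637.
F = −kT ln Z = −3.44 × ln(1.54637) = −3.44 × 0.435910 = -1.500 ε.

-1.500 ε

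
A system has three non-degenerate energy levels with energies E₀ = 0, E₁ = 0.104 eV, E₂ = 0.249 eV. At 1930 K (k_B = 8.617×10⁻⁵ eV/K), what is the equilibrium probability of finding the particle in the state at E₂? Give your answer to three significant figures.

0.127

k_BT = 8.617×10⁻⁵ × 1930 K = 0.16631 eV.
Eᵢ/kT = 0, 0.62534, 1.4972.
Z = Σ e^(−Eᵢ/kT) = e^(−0) + e^(−0.62534) + e^(−1.4972) = 1.0000 + 0.53508 + 0.22376 = 1.7588.
P₂ = e^(−E₂/kT) / Z = 0.22376/1.7588 = 0.127.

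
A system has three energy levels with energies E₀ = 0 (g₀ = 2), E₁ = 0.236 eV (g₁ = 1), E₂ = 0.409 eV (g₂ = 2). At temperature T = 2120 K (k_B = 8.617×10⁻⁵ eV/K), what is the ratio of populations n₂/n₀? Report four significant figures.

k_BT = 8.617×10⁻⁵ × 2120 K = 0.182680 eV.
n₂/n₀ = (g₂/g₀) exp[−(E₂−E₀)/kT] = (2/2) × exp(−(0.409 eV)/(0.182680 eV)) = (2/2) × exp(-2.23889) = 0.1066.

0.1066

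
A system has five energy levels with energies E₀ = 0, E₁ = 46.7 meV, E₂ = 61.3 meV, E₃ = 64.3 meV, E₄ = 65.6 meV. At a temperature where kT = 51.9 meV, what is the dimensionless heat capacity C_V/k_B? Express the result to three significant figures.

0.324

Eᵢ/kT = 0, 0.89981, 1.1811, 1.2389, 1.2640.
Z = Σ e^(−Eᵢ/kT) = e^(−0) + e^(−0.89981) + e^(−1.1811) + e^(−1.2389) + e^(−1.2640) = 1.0000 + 0.40665 + 0.30694 + 0.28970 + 0.28252 = 2.2858.
⟨E⟩ = 32.797 meV, ⟨E²⟩ = 1948.5 meV².
C_V/k_B = (⟨E²⟩ − ⟨E⟩²)/(kT)² = (1948.5 − 1075.6)/2693.6 = 0.324.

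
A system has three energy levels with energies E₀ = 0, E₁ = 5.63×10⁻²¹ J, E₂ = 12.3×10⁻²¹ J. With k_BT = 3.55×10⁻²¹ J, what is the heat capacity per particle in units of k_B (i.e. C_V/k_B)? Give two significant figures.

0.60

Eᵢ/kT = 0, 1.586, 3.465.
Z = Σ e^(−Eᵢ/kT) = e^(−0) + e^(−1.586) + e^(−3.465) = 1.000 + 0.2047 + 0.03127 = 1.236.
⟨E⟩ = 1.244, ⟨E²⟩ = 9.077.
C_V/k_B = (⟨E²⟩ − ⟨E⟩²)/(kT)² = (9.077 − 1.548)/12.60 = 0.60.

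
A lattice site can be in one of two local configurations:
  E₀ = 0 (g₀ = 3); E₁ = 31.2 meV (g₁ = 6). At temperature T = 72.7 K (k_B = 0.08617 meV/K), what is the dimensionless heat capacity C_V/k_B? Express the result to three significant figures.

0.332

k_BT = 0.08617 × 72.7 K = 6.2646 meV.
Eᵢ/kT = 0, 4.9804.
Z = Σ gᵢe^(−Eᵢ/kT) = 3·e^(−0) + 6·e^(−4.9804) = 3.0000 + 0.041228 = 3.0412.
⟨E⟩ = 0.42296 meV, ⟨E²⟩ = 13.196 meV².
C_V/k_B = (⟨E²⟩ − ⟨E⟩²)/(kT)² = (13.196 − 0.17890)/39.245 = 0.332.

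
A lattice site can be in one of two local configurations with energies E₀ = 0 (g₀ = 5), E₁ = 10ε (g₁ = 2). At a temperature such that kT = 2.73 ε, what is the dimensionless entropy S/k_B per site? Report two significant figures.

Eᵢ/kT = 0, 3.663.
Z = Σ gᵢe^(−Eᵢ/kT) = 5·e^(−0) + 2·e^(−3.663) = 5.000 + 0.05131 = 5.051.
⟨E⟩ = Σ EᵢPᵢ = 0.1016 ε.
S/k_B = ln Z + ⟨E⟩/kT = ln(5.051) + 0.1016/2.73 = 1.620 + 0.03722 = 1.7.

1.7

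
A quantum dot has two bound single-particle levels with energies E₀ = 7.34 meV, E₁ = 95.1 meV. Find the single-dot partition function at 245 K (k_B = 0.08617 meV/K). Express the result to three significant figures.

Z = 0.717

k_BT = 0.08617 × 245 K = 21.112 meV.
Eᵢ/kT = 0.34767, 4.5045.
Z = Σ e^(−Eᵢ/kT) = e^(−0.34767) + e^(−4.5045) = 0.70633 + 0.011059 = 0.71739.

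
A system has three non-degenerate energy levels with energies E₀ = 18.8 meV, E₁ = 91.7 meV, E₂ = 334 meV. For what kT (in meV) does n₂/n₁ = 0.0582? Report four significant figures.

85.20 meV

n₂/n₁ = exp[−(E₂−E₁)/kT] = 0.0582.
⇒ (E₂−E₁)/kT = ln(1/0.0582) = ln(17.1821) = 2.84387.
kT = 242.3 meV / 2.84387 = 85.20 meV.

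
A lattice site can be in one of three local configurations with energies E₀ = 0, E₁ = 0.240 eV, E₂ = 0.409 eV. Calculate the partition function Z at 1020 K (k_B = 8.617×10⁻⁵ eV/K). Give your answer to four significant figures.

Z = 1.075

k_BT = 8.617×10⁻⁵ × 1020 K = 0.0878934 eV.
Eᵢ/kT = 0, 2.73058, 4.65336.
Z = Σ e^(−Eᵢ/kT) = e^(−0) + e^(−2.73058) + e^(−4.65336) = 1.00000 + 0.0651815 + 0.00952953 = 1.07471.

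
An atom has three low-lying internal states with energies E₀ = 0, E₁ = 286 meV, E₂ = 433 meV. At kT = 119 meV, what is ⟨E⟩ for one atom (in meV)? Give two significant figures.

33 meV

Eᵢ/kT = 0, 2.403, 3.639.
Z = Σ e^(−Eᵢ/kT) = e^(−0) + e^(−2.403) + e^(−3.639) = 1.000 + 0.09045 + 0.02628 = 1.117.
⟨E⟩ = Σ Eᵢ e^(−Eᵢ/kT) / Z = (0·1.000 + 286·0.09045 + 433·0.02628) / 1.117 = 33 meV.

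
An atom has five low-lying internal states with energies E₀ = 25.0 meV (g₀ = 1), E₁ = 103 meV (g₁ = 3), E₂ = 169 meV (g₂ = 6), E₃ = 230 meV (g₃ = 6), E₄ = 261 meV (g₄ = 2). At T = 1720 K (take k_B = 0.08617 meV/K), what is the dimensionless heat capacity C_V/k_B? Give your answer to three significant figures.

0.229

k_BT = 0.08617 × 1720 K = 148.21 meV.
Eᵢ/kT = 0.16868, 0.69496, 1.1403, 1.5519, 1.7610.
Z = Σ gᵢe^(−Eᵢ/kT) = 1·e^(−0.16868) + 3·e^(−0.69496) + 6·e^(−1.1403) + 6·e^(−1.5519) + 2·e^(−1.7610) = 0.84478 + 1.4973 + 1.9183 + 1.2711 + 0.34375 = 5.8752.
⟨E⟩ = 150.06 meV, ⟨E²⟩ = 27550 meV².
C_V/k_B = (⟨E²⟩ − ⟨E⟩²)/(kT)² = (27550 − 22518)/21966 = 0.229.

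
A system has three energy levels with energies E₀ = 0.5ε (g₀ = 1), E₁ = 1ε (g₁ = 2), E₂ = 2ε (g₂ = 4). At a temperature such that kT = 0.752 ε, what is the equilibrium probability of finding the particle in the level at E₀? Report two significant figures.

0.39

Eᵢ/kT = 0.6649, 1.330, 2.660.
Z = Σ gᵢe^(−Eᵢ/kT) = 1·e^(−0.6649) + 2·e^(−1.330) + 4·e^(−2.660) = 0.5143 + 0.5290 + 0.2798 = 1.323.
P₀ = g₀ e^(−E₀/kT) / Z = 0.5143/1.323 = 0.39.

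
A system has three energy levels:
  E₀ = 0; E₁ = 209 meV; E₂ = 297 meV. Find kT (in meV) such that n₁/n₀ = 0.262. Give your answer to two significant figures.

n₁/n₀ = exp[−(E₁−E₀)/kT] = 0.262.
⇒ (E₁−E₀)/kT = ln(1/0.262) = ln(3.817) = 1.339.
kT = 209 meV / 1.339 = 160 meV.

160 meV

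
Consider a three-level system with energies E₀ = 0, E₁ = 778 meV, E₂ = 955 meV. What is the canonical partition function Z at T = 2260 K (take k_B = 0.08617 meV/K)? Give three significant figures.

k_BT = 0.08617 × 2260 K = 194.74 meV.
Eᵢ/kT = 0, 3.9951, 4.9040.
Z = Σ e^(−Eᵢ/kT) = e^(−0) + e^(−3.9951) + e^(−4.9040) = 1.0000 + 0.018406 + 0.0074169 = 1.0258.

Z = 1.03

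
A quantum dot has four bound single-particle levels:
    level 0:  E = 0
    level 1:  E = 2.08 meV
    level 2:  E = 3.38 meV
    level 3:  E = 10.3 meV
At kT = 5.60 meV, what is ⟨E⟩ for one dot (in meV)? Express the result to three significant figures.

2.05 meV

Eᵢ/kT = 0, 0.37143, 0.60357, 1.8393.
Z = Σ e^(−Eᵢ/kT) = e^(−0) + e^(−0.37143) + e^(−0.60357) + e^(−1.8393) = 1.0000 + 0.68975 + 0.54686 + 0.15893 = 2.3955.
⟨E⟩ = Σ Eᵢ e^(−Eᵢ/kT) / Z = (0·1.0000 + 2.08·0.68975 + 3.38·0.54686 + 10.3·0.15893) / 2.3955 = 2.05 meV.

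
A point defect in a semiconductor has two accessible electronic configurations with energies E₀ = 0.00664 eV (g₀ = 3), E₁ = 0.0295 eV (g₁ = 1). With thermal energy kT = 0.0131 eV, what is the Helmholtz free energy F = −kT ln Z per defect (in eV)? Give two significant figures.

Eᵢ/kT = 0.5069, 2.252.
Z = Σ gᵢe^(−Eᵢ/kT) = 3·e^(−0.5069) + 1·e^(−2.252) = 1.807 + 0.1052 = 1.912.
F = −kT ln Z = −0.0131 × ln(1.912) = −0.0131 × 0.6481 = -0.0085 eV.

-0.0085 eV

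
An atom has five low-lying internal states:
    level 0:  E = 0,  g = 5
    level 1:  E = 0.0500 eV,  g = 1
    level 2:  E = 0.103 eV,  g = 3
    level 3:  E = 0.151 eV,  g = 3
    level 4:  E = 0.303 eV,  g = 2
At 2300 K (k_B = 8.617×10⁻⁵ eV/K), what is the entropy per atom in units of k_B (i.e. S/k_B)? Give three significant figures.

2.54

k_BT = 8.617×10⁻⁵ × 2300 K = 0.19819 eV.
Eᵢ/kT = 0, 0.25228, 0.51970, 0.76190, 1.5288.
Z = Σ gᵢe^(−Eᵢ/kT) = 5·e^(−0) + 1·e^(−0.25228) + 3·e^(−0.51970) + 3·e^(−0.76190) + 2·e^(−1.5288) = 5.0000 + 0.77703 + 1.7841 + 1.4003 + 0.43359 = 9.3950.
⟨E⟩ = Σ EᵢPᵢ = 0.060185 eV.
S/k_B = ln Z + ⟨E⟩/kT = ln(9.3950) + 0.060185/0.19819 = 2.2402 + 0.30367 = 2.54.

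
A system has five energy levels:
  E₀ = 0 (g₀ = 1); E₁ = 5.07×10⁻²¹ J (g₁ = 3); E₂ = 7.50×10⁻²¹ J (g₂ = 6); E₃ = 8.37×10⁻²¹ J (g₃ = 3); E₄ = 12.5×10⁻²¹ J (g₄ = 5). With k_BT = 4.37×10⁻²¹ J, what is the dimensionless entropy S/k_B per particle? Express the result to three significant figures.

2.55

Eᵢ/kT = 0, 1.1602, 1.7162, 1.9153, 2.8604.
Z = Σ gᵢe^(−Eᵢ/kT) = 1·e^(−0) + 3·e^(−1.1602) + 6·e^(−1.7162) + 3·e^(−1.9153) + 5·e^(−2.8604) = 1.0000 + 0.94027 + 1.0785 + 0.44189 + 0.28623 = 3.7469.
⟨E⟩ = Σ EᵢPᵢ = 5.3731 ×10⁻²¹ J.
S/k_B = ln Z + ⟨E⟩/kT = ln(3.7469) + 5.3731/4.37 = 1.3209 + 1.2295 = 2.55.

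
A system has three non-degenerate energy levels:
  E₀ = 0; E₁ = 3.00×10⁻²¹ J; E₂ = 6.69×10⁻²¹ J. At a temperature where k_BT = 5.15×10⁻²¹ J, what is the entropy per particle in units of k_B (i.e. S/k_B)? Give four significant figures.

0.9762

Eᵢ/kT = 0, 0.582524, 1.29903.
Z = Σ e^(−Eᵢ/kT) = e^(−0) + e^(−0.582524) + e^(−1.29903) = 1.00000 + 0.558487 + 0.272796 = 1.83128.
⟨E⟩ = Σ EᵢPᵢ = 1.91149 ×10⁻²¹ J.
S/k_B = ln Z + ⟨E⟩/kT = ln(1.83128) + 1.91149/5.15 = 0.605015 + 0.371163 = 0.9762.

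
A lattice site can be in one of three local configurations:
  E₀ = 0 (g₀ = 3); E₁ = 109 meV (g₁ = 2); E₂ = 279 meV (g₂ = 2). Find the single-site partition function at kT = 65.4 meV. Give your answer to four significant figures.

Eᵢ/kT = 0, 1.66667, 4.26606.
Z = Σ gᵢe^(−Eᵢ/kT) = 3·e^(−0) + 2·e^(−1.66667) + 2·e^(−4.26606) = 3.00000 + 0.377750 + 0.0280740 = 3.40582.

Z = 3.406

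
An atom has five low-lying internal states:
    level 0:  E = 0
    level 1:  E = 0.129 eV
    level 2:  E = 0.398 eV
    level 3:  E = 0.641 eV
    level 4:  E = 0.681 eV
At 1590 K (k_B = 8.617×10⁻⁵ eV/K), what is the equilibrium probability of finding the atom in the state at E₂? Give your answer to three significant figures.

0.0375

k_BT = 8.617×10⁻⁵ × 1590 K = 0.13701 eV.
Eᵢ/kT = 0, 0.94154, 2.9049, 4.6785, 4.9704.
Z = Σ e^(−Eᵢ/kT) = e^(−0) + e^(−0.94154) + e^(−2.9049) + e^(−4.6785) + e^(−4.9704) = 1.0000 + 0.39003 + 0.054754 + 0.0092929 + 0.0069404 = 1.4610.
P₂ = e^(−E₂/kT) / Z = 0.054754/1.4610 = 0.0375.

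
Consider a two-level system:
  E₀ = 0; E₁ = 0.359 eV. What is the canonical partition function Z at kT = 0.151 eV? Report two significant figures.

Z = 1.1

Eᵢ/kT = 0, 2.377.
Z = Σ e^(−Eᵢ/kT) = e^(−0) + e^(−2.377) = 1.000 + 0.09283 = 1.093.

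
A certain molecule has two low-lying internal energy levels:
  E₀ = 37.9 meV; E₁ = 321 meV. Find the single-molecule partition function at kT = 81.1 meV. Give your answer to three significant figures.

Z = 0.646

Eᵢ/kT = 0.46732, 3.9581.
Z = Σ e^(−Eᵢ/kT) = e^(−0.46732) + e^(−3.9581) = 0.62668 + 0.019099 = 0.64578.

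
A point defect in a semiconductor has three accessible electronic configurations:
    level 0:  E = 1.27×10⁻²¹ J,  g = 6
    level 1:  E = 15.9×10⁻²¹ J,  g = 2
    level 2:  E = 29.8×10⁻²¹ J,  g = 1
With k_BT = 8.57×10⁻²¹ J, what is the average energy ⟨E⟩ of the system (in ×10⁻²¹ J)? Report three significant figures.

Eᵢ/kT = 0.14819, 1.8553, 3.4772.
Z = Σ gᵢe^(−Eᵢ/kT) = 6·e^(−0.14819) + 2·e^(−1.8553) + 1·e^(−3.4772) = 5.1736 + 0.31281 + 0.030894 = 5.5173.
⟨E⟩ = Σ Eᵢ gᵢe^(−Eᵢ/kT) / Z = (1.27·5.1736 + 15.9·0.31281 + 29.8·0.030894) / 5.5173 = 2.26 ×10⁻²¹ J.

2.26 ×10⁻²¹ J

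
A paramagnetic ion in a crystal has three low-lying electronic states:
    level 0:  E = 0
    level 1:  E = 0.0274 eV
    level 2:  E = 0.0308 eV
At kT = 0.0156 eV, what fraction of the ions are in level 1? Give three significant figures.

Eᵢ/kT = 0, 1.7564, 1.9744.
Z = Σ e^(−Eᵢ/kT) = e^(−0) + e^(−1.7564) + e^(−1.9744) = 1.0000 + 0.17267 + 0.13884 = 1.3115.
P₁ = e^(−E₁/kT) / Z = 0.17267/1.3115 = 0.132.

0.132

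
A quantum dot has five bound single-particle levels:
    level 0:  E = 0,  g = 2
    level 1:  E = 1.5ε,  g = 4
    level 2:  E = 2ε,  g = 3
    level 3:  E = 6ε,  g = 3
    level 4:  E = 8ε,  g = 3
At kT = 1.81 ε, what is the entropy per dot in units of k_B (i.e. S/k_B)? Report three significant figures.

Eᵢ/kT = 0, 0.82873, 1.1050, 3.3149, 4.4199.
Z = Σ gᵢe^(−Eᵢ/kT) = 2·e^(−0) + 4·e^(−0.82873) + 3·e^(−1.1050) + 3·e^(−3.3149) + 3·e^(−4.4199) = 2.0000 + 1.7464 + 0.99363 + 0.10901 + 0.036106 = 4.8851.
⟨E⟩ = Σ EᵢPᵢ = 1.1361 ε.
S/k_B = ln Z + ⟨E⟩/kT = ln(4.8851) + 1.1361/1.81 = 1.5862 + 0.62768 = 2.21.

2.21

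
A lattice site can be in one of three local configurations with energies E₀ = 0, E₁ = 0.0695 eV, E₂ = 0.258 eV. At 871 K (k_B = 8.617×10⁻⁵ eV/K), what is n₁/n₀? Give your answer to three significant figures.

k_BT = 8.617×10⁻⁵ × 871 K = 0.075054 eV.
n₁/n₀ = exp[−(E₁−E₀)/kT] = exp(−(0.0695 eV)/(0.075054 eV)) = exp(-0.92600) = 0.396.

0.396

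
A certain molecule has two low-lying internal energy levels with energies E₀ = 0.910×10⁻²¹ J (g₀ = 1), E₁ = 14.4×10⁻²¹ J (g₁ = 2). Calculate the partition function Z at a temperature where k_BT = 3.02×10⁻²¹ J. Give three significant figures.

Z = 0.757

Eᵢ/kT = 0.30132, 4.7682.
Z = Σ gᵢe^(−Eᵢ/kT) = 1·e^(−0.30132) + 2·e^(−4.7682) = 0.73984 + 0.016991 = 0.75683.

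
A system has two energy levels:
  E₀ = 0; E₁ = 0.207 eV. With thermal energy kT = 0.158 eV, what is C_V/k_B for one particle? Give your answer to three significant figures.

0.287

Eᵢ/kT = 0, 1.3101.
Z = Σ e^(−Eᵢ/kT) = e^(−0) + e^(−1.3101) = 1.0000 + 0.26979 = 1.2698.
⟨E⟩ = 0.043981 eV, ⟨E²⟩ = 0.0091040 eV².
C_V/k_B = (⟨E²⟩ − ⟨E⟩²)/(kT)² = (0.0091040 − 0.0019343)/0.024964 = 0.287.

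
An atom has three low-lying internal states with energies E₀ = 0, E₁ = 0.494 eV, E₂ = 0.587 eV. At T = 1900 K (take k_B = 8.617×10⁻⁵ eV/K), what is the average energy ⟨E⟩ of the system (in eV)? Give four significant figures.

k_BT = 8.617×10⁻⁵ × 1900 K = 0.163723 eV.
Eᵢ/kT = 0, 3.01729, 3.58532.
Z = Σ e^(−Eᵢ/kT) = e^(−0) + e^(−3.01729) + e^(−3.58532) = 1.00000 + 0.0489336 + 0.0277278 = 1.07666.
⟨E⟩ = Σ Eᵢ e^(−Eᵢ/kT) / Z = (0·1.00000 + 0.494·0.0489336 + 0.587·0.0277278) / 1.07666 = 0.03757 eV.

0.03757 eV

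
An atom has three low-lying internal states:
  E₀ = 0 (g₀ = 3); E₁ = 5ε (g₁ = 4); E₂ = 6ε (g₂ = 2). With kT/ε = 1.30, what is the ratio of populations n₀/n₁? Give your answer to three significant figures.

n₀/n₁ = (g₀/g₁) exp[−(E₀−E₁)/kT] = (3/4) × exp(−(-5ε)/(1.30ε)) = (3/4) × exp(3.8462) = 35.1.

35.1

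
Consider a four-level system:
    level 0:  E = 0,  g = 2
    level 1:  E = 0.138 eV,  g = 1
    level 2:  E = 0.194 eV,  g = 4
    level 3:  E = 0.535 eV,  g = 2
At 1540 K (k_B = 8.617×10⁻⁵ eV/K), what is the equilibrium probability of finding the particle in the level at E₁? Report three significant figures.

k_BT = 8.617×10⁻⁵ × 1540 K = 0.13270 eV.
Eᵢ/kT = 0, 1.0399, 1.4619, 4.0317.
Z = Σ gᵢe^(−Eᵢ/kT) = 2·e^(−0) + 1·e^(−1.0399) + 4·e^(−1.4619) + 2·e^(−4.0317) = 2.0000 + 0.35349 + 0.92718 + 0.035488 = 3.3162.
P₁ = g₁ e^(−E₁/kT) / Z = 0.35349/3.3162 = 0.107.

0.107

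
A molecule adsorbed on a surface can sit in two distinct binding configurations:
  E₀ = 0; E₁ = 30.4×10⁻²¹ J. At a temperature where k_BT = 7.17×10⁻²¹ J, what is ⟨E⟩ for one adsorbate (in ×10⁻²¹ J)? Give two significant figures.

0.43 ×10⁻²¹ J

Eᵢ/kT = 0, 4.240.
Z = Σ e^(−Eᵢ/kT) = e^(−0) + e^(−4.240) = 1.000 + 0.01441 = 1.014.
⟨E⟩ = Σ Eᵢ e^(−Eᵢ/kT) / Z = (0·1.000 + 30.4·0.01441) / 1.014 = 0.43 ×10⁻²¹ J.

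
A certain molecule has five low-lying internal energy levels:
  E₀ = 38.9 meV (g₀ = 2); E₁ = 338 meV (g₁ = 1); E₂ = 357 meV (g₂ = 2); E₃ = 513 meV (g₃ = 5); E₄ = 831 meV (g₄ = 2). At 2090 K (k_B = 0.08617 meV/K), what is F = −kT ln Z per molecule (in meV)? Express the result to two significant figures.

k_BT = 0.08617 × 2090 K = 180.1 meV.
Eᵢ/kT = 0.2160, 1.877, 1.982, 2.848, 4.614.
Z = Σ gᵢe^(−Eᵢ/kT) = 2·e^(−0.2160) + 1·e^(−1.877) + 2·e^(−1.982) + 5·e^(−2.848) + 2·e^(−4.614) = 1.611 + 0.1530 + 0.2756 + 0.2898 + 0.01982 = 2.349.
F = −kT ln Z = −180.1 × ln(2.349) = −180.1 × 0.8540 = -150 meV.

-150 meV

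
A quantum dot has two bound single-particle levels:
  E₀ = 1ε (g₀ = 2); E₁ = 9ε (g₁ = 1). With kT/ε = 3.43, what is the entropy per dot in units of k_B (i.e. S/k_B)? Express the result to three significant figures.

Eᵢ/kT = 0.29155, 2.6239.
Z = Σ gᵢe^(−Eᵢ/kT) = 2·e^(−0.29155) + 1·e^(−2.6239) = 1.4942 + 0.072519 = 1.5667.
⟨E⟩ = Σ EᵢPᵢ = 1.3703 ε.
S/k_B = ln Z + ⟨E⟩/kT = ln(1.5667) + 1.3703/3.43 = 0.44897 + 0.39950 = 0.848.

0.848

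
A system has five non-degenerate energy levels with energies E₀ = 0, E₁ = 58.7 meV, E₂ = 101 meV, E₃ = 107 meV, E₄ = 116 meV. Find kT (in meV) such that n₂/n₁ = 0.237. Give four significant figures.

n₂/n₁ = exp[−(E₂−E₁)/kT] = 0.237.
⇒ (E₂−E₁)/kT = ln(1/0.237) = ln(4.21941) = 1.43970.
kT = 42.3 meV / 1.43970 = 29.38 meV.

29.38 meV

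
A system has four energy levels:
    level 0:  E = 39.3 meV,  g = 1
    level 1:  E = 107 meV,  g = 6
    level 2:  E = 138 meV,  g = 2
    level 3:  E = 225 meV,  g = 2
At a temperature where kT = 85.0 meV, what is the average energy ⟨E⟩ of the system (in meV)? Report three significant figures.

Eᵢ/kT = 0.46235, 1.2588, 1.6235, 2.6471.
Z = Σ gᵢe^(−Eᵢ/kT) = 1·e^(−0.46235) + 6·e^(−1.2588) + 2·e^(−1.6235) + 2·e^(−2.6471) = 0.62980 + 1.7040 + 0.39441 + 0.14171 = 2.8699.
⟨E⟩ = Σ Eᵢ gᵢe^(−Eᵢ/kT) / Z = (39.3·0.62980 + 107·1.7040 + 138·0.39441 + 225·0.14171) / 2.8699 = 102 meV.

102 meV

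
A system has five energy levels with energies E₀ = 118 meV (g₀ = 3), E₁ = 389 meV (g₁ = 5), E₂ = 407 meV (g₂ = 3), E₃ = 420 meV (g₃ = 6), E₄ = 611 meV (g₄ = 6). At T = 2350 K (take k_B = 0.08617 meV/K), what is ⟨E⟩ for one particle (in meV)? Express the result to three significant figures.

k_BT = 0.08617 × 2350 K = 202.50 meV.
Eᵢ/kT = 0.58272, 1.9210, 2.0099, 2.0741, 3.0173.
Z = Σ gᵢe^(−Eᵢ/kT) = 3·e^(−0.58272) + 5·e^(−1.9210) + 3·e^(−2.0099) + 6·e^(−2.0741) + 6·e^(−3.0173) = 1.6751 + 0.73230 + 0.40201 + 0.75402 + 0.29360 = 3.8570.
⟨E⟩ = Σ Eᵢ gᵢe^(−Eᵢ/kT) / Z = (118·1.6751 + 389·0.73230 + 407·0.40201 + 420·0.75402 + 611·0.29360) / 3.8570 = 296 meV.

296 meV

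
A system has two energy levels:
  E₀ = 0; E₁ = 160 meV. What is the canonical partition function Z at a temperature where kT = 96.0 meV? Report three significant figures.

Eᵢ/kT = 0, 1.6667.
Z = Σ e^(−Eᵢ/kT) = e^(−0) + e^(−1.6667) = 1.0000 + 0.18887 = 1.1889.

Z = 1.19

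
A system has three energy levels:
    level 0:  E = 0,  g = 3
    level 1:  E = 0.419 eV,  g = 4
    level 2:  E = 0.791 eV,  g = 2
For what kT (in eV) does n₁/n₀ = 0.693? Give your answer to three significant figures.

n₁/n₀ = (g₁/g₀) exp[−(E₁−E₀)/kT] = 0.693.
⇒ (E₁−E₀)/kT = ln((4/3)/0.693) = ln(1.9240) = 0.65441.
kT = 0.419 eV / 0.65441 = 0.640 eV.

0.640 eV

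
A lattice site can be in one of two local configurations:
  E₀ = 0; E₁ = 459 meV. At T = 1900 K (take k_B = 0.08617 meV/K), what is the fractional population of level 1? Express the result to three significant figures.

k_BT = 0.08617 × 1900 K = 163.72 meV.
Eᵢ/kT = 0, 2.8036.
Z = Σ e^(−Eᵢ/kT) = e^(−0) + e^(−2.8036) = 1.0000 + 0.060592 = 1.0606.
P₁ = e^(−E₁/kT) / Z = 0.060592/1.0606 = 0.0571.

0.0571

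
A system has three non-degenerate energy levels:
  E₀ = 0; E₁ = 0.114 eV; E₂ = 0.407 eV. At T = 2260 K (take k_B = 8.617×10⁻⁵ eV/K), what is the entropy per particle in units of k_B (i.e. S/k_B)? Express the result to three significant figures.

k_BT = 8.617×10⁻⁵ × 2260 K = 0.19474 eV.
Eᵢ/kT = 0, 0.58540, 2.0900.
Z = Σ e^(−Eᵢ/kT) = e^(−0) + e^(−0.58540) + e^(−2.0900) = 1.0000 + 0.55688 + 0.12369 = 1.6806.
⟨E⟩ = Σ EᵢPᵢ = 0.067729 eV.
S/k_B = ln Z + ⟨E⟩/kT = ln(1.6806) + 0.067729/0.19474 = 0.51915 + 0.34779 = 0.867.

0.867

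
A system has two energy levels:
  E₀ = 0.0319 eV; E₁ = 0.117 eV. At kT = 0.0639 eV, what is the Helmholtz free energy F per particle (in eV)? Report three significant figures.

0.0169 eV

Eᵢ/kT = 0.49922, 1.8310.
Z = Σ e^(−Eᵢ/kT) = e^(−0.49922) + e^(−1.8310) = 0.60700 + 0.16025 = 0.76725.
F = −kT ln Z = −0.0639 × ln(0.76725) = −0.0639 × -0.26494 = 0.0169 eV.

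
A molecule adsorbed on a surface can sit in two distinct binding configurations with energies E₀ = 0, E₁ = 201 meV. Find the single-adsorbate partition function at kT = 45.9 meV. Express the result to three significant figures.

Z = 1.01

Eᵢ/kT = 0, 4.3791.
Z = Σ e^(−Eᵢ/kT) = e^(−0) + e^(−4.3791) = 1.0000 + 0.012537 = 1.0125.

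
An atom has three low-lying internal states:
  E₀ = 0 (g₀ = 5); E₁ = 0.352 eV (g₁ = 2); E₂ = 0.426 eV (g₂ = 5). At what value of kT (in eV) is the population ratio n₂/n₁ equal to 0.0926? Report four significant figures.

0.02245 eV

n₂/n₁ = (g₂/g₁) exp[−(E₂−E₁)/kT] = 0.0926.
⇒ (E₂−E₁)/kT = ln((5/2)/0.0926) = ln(26.9978) = 3.29576.
kT = 0.074 eV / 3.29576 = 0.02245 eV.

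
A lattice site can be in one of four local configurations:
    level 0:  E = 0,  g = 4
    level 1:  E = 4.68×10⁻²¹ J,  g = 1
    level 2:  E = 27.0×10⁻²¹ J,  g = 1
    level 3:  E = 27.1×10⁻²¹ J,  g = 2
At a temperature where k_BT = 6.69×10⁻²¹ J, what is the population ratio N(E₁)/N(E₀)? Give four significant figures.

0.1242

n₁/n₀ = (g₁/g₀) exp[−(E₁−E₀)/kT] = (1/4) × exp(−(4.68 ×10⁻²¹ J)/(6.69 ×10⁻²¹ J)) = (1/4) × exp(-0.699552) = 0.1242.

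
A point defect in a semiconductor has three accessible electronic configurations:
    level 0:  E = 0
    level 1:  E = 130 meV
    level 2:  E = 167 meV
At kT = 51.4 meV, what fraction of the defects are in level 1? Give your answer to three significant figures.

0.0713

Eᵢ/kT = 0, 2.5292, 3.2490.
Z = Σ e^(−Eᵢ/kT) = e^(−0) + e^(−2.5292) + e^(−3.2490) = 1.0000 + 0.079723 + 0.038813 = 1.1185.
P₁ = e^(−E₁/kT) / Z = 0.079723/1.1185 = 0.0713.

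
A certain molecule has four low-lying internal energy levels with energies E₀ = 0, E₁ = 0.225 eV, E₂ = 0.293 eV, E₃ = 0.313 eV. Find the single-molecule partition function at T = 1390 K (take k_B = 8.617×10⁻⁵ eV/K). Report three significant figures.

k_BT = 8.617×10⁻⁵ × 1390 K = 0.11978 eV.
Eᵢ/kT = 0, 1.8784, 2.4462, 2.6131.
Z = Σ e^(−Eᵢ/kT) = e^(−0) + e^(−1.8784) + e^(−2.4462) + e^(−2.6131) = 1.0000 + 0.15283 + 0.086622 + 0.073307 = 1.3128.

Z = 1.31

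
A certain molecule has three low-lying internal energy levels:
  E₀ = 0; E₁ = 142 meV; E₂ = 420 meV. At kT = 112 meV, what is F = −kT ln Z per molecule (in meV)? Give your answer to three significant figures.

Eᵢ/kT = 0, 1.2679, 3.7500.
Z = Σ e^(−Eᵢ/kT) = e^(−0) + e^(−1.2679) + e^(−3.7500) = 1.0000 + 0.28142 + 0.023518 = 1.3049.
F = −kT ln Z = −112 × ln(1.3049) = −112 × 0.26613 = -29.8 meV.

-29.8 meV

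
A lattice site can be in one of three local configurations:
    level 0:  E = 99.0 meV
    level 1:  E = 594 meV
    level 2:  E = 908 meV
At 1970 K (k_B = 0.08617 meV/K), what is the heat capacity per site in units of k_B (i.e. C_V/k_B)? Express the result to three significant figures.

0.580

k_BT = 0.08617 × 1970 K = 169.75 meV.
Eᵢ/kT = 0.58321, 3.4993, 5.3490.
Z = Σ e^(−Eᵢ/kT) = e^(−0.58321) + e^(−3.4993) + e^(−5.3490) = 0.55810 + 0.030219 + 0.0047529 = 0.59307.
⟨E⟩ = 130.71 meV, ⟨E²⟩ = 33809 meV².
C_V/k_B = (⟨E²⟩ − ⟨E⟩²)/(kT)² = (33809 − 17085)/28815 = 0.580.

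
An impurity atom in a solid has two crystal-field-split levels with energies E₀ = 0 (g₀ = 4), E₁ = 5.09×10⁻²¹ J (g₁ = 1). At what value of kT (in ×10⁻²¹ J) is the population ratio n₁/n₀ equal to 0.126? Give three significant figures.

7.43 ×10⁻²¹ J

n₁/n₀ = (g₁/g₀) exp[−(E₁−E₀)/kT] = 0.126.
⇒ (E₁−E₀)/kT = ln((1/4)/0.126) = ln(1.9841) = 0.68517.
kT = 5.09 ×10⁻²¹ J / 0.68517 = 7.43 ×10⁻²¹ J.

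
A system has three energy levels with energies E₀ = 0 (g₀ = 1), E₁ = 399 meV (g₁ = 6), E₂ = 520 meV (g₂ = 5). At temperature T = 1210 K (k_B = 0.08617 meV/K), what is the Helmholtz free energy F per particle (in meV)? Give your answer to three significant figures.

k_BT = 0.08617 × 1210 K = 104.27 meV.
Eᵢ/kT = 0, 3.8266, 4.9871.
Z = Σ gᵢe^(−Eᵢ/kT) = 1·e^(−0) + 6·e^(−3.8266) + 5·e^(−4.9871) = 1.0000 + 0.13070 + 0.034127 = 1.1648.
F = −kT ln Z = −104.27 × ln(1.1648) = −104.27 × 0.15255 = -15.9 meV.

-15.9 meV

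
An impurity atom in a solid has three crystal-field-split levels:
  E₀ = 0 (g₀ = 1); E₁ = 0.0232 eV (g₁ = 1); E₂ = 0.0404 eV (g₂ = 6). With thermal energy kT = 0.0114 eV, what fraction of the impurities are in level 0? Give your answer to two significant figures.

0.77

Eᵢ/kT = 0, 2.035, 3.544.
Z = Σ gᵢe^(−Eᵢ/kT) = 1·e^(−0) + 1·e^(−2.035) + 6·e^(−3.544) = 1.000 + 0.1307 + 0.1734 = 1.304.
P₀ = g₀ e^(−E₀/kT) / Z = 1.000/1.304 = 0.77.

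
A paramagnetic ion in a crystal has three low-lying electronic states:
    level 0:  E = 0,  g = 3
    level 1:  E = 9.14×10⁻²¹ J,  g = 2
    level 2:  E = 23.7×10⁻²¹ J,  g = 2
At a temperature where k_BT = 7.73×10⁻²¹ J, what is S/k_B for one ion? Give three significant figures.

Eᵢ/kT = 0, 1.1824, 3.0660.
Z = Σ gᵢe^(−Eᵢ/kT) = 3·e^(−0) + 2·e^(−1.1824) + 2·e^(−3.0660) = 3.0000 + 0.61308 + 0.093214 = 3.7063.
⟨E⟩ = Σ EᵢPᵢ = 2.1080 ×10⁻²¹ J.
S/k_B = ln Z + ⟨E⟩/kT = ln(3.7063) + 2.1080/7.73 = 1.3100 + 0.27270 = 1.58.

1.58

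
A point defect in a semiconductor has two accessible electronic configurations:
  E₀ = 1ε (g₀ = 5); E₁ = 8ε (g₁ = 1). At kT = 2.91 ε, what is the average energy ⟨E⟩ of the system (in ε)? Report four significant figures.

Eᵢ/kT = 0.343643, 2.74914.
Z = Σ gᵢe^(−Eᵢ/kT) = 5·e^(−0.343643) + 1·e^(−2.74914) = 3.54591 + 0.0639829 = 3.60989.
⟨E⟩ = Σ Eᵢ gᵢe^(−Eᵢ/kT) / Z = (1·3.54591 + 8·0.0639829) / 3.60989 = 1.124 ε.

1.124 ε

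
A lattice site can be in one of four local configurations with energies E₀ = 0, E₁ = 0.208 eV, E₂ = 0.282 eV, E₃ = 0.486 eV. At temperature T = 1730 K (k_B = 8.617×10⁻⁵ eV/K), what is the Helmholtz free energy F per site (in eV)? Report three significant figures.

-0.0540 eV

k_BT = 8.617×10⁻⁵ × 1730 K = 0.14907 eV.
Eᵢ/kT = 0, 1.3953, 1.8917, 3.2602.
Z = Σ e^(−Eᵢ/kT) = e^(−0) + e^(−1.3953) + e^(−1.8917) + e^(−3.2602) = 1.0000 + 0.24776 + 0.15082 + 0.038381 = 1.4370.
F = −kT ln Z = −0.14907 × ln(1.4370) = −0.14907 × 0.36256 = -0.0540 eV.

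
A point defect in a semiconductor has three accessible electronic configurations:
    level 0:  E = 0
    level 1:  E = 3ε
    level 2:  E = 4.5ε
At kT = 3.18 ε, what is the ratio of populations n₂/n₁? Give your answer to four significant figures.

n₂/n₁ = exp[−(E₂−E₁)/kT] = exp(−(1.5ε)/(3.18ε)) = exp(-0.471698) = 0.6239.

0.6239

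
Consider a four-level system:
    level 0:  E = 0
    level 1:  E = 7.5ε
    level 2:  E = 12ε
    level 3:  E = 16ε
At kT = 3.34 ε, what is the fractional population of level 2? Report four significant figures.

0.02411

Eᵢ/kT = 0, 2.24551, 3.59281, 4.79042.
Z = Σ e^(−Eᵢ/kT) = e^(−0) + e^(−2.24551) + e^(−3.59281) + e^(−4.79042) = 1.00000 + 0.105874 + 0.0275209 + 0.00830897 = 1.14170.
P₂ = e^(−E₂/kT) / Z = 0.0275209/1.14170 = 0.02411.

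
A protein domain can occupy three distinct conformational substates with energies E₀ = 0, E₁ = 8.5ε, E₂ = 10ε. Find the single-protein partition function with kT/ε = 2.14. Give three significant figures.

Z = 1.03

Eᵢ/kT = 0, 3.9720, 4.6729.
Z = Σ e^(−Eᵢ/kT) = e^(−0) + e^(−3.9720) + e^(−4.6729) = 1.0000 + 0.018836 + 0.0093451 = 1.0282.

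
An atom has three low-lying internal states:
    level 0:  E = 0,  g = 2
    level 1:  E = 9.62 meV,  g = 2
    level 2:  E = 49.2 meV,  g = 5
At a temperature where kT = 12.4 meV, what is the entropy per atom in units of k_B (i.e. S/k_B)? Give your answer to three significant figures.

1.47

Eᵢ/kT = 0, 0.77581, 3.9677.
Z = Σ gᵢe^(−Eᵢ/kT) = 2·e^(−0) + 2·e^(−0.77581) + 5·e^(−3.9677) = 2.0000 + 0.92066 + 0.094584 = 3.0152.
⟨E⟩ = Σ EᵢPᵢ = 4.4807 meV.
S/k_B = ln Z + ⟨E⟩/kT = ln(3.0152) + 4.4807/12.4 = 1.1037 + 0.36135 = 1.47.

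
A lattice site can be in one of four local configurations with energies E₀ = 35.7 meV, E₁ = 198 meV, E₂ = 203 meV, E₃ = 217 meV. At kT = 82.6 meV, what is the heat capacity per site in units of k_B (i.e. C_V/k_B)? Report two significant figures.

0.85

Eᵢ/kT = 0.4322, 2.397, 2.458, 2.627.
Z = Σ e^(−Eᵢ/kT) = e^(−0.4322) + e^(−2.397) + e^(−2.458) + e^(−2.627) = 0.6491 + 0.09099 + 0.08561 + 0.07230 = 0.8980.
⟨E⟩ = 82.69 meV, ⟨E²⟩ = 12610 meV².
C_V/k_B = (⟨E²⟩ − ⟨E⟩²)/(kT)² = (12610 − 6838)/6823 = 0.85.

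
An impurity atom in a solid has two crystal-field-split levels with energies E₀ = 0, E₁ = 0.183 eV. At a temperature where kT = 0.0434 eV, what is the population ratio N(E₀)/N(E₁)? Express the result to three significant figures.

67.8

n₀/n₁ = exp[−(E₀−E₁)/kT] = exp(−(-0.183 eV)/(0.0434 eV)) = exp(4.2166) = 67.8.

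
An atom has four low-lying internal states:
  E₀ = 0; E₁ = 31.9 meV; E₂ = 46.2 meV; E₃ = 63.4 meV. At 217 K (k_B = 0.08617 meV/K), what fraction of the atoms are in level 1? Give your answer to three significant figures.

0.140

k_BT = 0.08617 × 217 K = 18.699 meV.
Eᵢ/kT = 0, 1.7060, 2.4707, 3.3906.
Z = Σ e^(−Eᵢ/kT) = e^(−0) + e^(−1.7060) + e^(−2.4707) + e^(−3.3906) = 1.0000 + 0.18159 + 0.084526 + 0.033688 = 1.2998.
P₁ = e^(−E₁/kT) / Z = 0.18159/1.2998 = 0.140.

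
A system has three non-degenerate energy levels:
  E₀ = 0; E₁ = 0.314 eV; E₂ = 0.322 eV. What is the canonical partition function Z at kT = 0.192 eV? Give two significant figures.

Z = 1.4

Eᵢ/kT = 0, 1.635, 1.677.
Z = Σ e^(−Eᵢ/kT) = e^(−0) + e^(−1.635) + e^(−1.677) = 1.000 + 0.1950 + 0.1869 = 1.382.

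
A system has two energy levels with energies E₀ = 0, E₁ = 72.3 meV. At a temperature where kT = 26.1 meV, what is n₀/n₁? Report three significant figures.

16.0

n₀/n₁ = exp[−(E₀−E₁)/kT] = exp(−(-72.3 meV)/(26.1 meV)) = exp(2.7701) = 16.0.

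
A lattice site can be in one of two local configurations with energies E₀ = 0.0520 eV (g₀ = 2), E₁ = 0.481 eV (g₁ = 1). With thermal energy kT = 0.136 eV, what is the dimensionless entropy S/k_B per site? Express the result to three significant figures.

0.780

Eᵢ/kT = 0.38235, 3.5368.
Z = Σ gᵢe^(−Eᵢ/kT) = 2·e^(−0.38235) + 1·e^(−3.5368) = 1.3645 + 0.029106 = 1.3936.
⟨E⟩ = Σ EᵢPᵢ = 0.060960 eV.
S/k_B = ln Z + ⟨E⟩/kT = ln(1.3936) + 0.060960/0.136 = 0.33189 + 0.44824 = 0.780.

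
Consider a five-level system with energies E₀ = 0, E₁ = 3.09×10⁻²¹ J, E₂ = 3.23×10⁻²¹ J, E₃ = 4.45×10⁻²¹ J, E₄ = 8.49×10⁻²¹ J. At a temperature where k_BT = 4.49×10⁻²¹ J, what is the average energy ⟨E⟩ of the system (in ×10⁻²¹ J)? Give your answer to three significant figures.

Eᵢ/kT = 0, 0.68820, 0.71938, 0.99109, 1.8909.
Z = Σ e^(−Eᵢ/kT) = e^(−0) + e^(−0.68820) + e^(−0.71938) + e^(−0.99109) + e^(−1.8909) = 1.0000 + 0.50248 + 0.48705 + 0.37117 + 0.15094 = 2.5116.
⟨E⟩ = Σ Eᵢ e^(−Eᵢ/kT) / Z = (0·1.0000 + 3.09·0.50248 + 3.23·0.48705 + 4.45·0.37117 + 8.49·0.15094) / 2.5116 = 2.41 ×10⁻²¹ J.

2.41 ×10⁻²¹ J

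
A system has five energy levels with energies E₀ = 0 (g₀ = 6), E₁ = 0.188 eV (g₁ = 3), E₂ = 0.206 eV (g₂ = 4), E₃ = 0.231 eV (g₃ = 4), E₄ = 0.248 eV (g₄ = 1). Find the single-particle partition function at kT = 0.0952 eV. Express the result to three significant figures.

Eᵢ/kT = 0, 1.9748, 2.1639, 2.4265, 2.6050.
Z = Σ gᵢe^(−Eᵢ/kT) = 6·e^(−0) + 3·e^(−1.9748) + 4·e^(−2.1639) + 4·e^(−2.4265) + 1·e^(−2.6050) = 6.0000 + 0.41637 + 0.45950 + 0.35338 + 0.073903 = 7.3032.

Z = 7.30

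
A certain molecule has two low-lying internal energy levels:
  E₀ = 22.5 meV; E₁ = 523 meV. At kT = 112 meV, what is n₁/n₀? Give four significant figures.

0.01146

n₁/n₀ = exp[−(E₁−E₀)/kT] = exp(−(500.5 meV)/(112 meV)) = exp(-4.46875) = 0.01146.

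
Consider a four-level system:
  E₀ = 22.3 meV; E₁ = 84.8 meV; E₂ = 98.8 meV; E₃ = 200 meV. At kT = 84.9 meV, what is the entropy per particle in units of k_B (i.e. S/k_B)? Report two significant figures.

Eᵢ/kT = 0.2627, 0.9988, 1.164, 2.356.
Z = Σ e^(−Eᵢ/kT) = e^(−0.2627) + e^(−0.9988) + e^(−1.164) + e^(−2.356) = 0.7690 + 0.3683 + 0.3122 + 0.09480 = 1.544.
⟨E⟩ = Σ EᵢPᵢ = 63.59 meV.
S/k_B = ln Z + ⟨E⟩/kT = ln(1.544) + 63.59/84.9 = 0.4344 + 0.7490 = 1.2.

1.2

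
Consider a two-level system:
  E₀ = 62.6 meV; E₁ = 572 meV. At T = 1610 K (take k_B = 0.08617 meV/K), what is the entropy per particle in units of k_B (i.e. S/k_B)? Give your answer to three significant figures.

0.116

k_BT = 0.08617 × 1610 K = 138.73 meV.
Eᵢ/kT = 0.45124, 4.1231.
Z = Σ e^(−Eᵢ/kT) = e^(−0.45124) + e^(−4.1231) = 0.63684 + 0.016194 = 0.65303.
⟨E⟩ = Σ EᵢPᵢ = 75.233 meV.
S/k_B = ln Z + ⟨E⟩/kT = ln(0.65303) + 75.233/138.73 = -0.42613 + 0.54230 = 0.116.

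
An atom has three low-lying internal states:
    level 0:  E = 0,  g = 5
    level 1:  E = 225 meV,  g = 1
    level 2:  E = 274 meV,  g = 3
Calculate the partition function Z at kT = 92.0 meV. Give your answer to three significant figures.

Z = 5.24

Eᵢ/kT = 0, 2.4457, 2.9783.
Z = Σ gᵢe^(−Eᵢ/kT) = 5·e^(−0) + 1·e^(−2.4457) + 3·e^(−2.9783) = 5.0000 + 0.086665 + 0.15264 = 5.2393.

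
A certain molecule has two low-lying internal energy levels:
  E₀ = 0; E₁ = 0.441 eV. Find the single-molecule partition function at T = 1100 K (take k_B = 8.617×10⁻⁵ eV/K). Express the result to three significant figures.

k_BT = 8.617×10⁻⁵ × 1100 K = 0.094787 eV.
Eᵢ/kT = 0, 4.6525.
Z = Σ e^(−Eᵢ/kT) = e^(−0) + e^(−4.6525) = 1.0000 + 0.0095377 = 1.0095.

Z = 1.01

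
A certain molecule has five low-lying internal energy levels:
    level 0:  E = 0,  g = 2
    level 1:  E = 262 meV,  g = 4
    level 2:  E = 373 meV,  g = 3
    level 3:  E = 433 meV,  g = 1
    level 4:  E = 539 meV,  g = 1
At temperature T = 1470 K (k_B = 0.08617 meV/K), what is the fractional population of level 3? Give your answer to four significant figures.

k_BT = 0.08617 × 1470 K = 126.670 meV.
Eᵢ/kT = 0, 2.06837, 2.94466, 3.41833, 4.25515.
Z = Σ gᵢe^(−Eᵢ/kT) = 2·e^(−0) + 4·e^(−2.06837) + 3·e^(−2.94466) + 1·e^(−3.41833) + 1·e^(−4.25515) = 2.00000 + 0.505567 + 0.157860 + 0.0327671 + 0.0141910 = 2.71039.
P₃ = g₃ e^(−E₃/kT) / Z = 0.0327671/2.71039 = 0.01209.

0.01209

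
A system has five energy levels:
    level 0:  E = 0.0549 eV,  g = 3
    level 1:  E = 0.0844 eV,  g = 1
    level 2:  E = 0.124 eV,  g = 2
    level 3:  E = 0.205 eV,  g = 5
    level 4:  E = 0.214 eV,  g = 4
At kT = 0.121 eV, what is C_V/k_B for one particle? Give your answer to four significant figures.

0.3093

Eᵢ/kT = 0.453719, 0.697521, 1.02479, 1.69421, 1.76860.
Z = Σ gᵢe^(−Eᵢ/kT) = 3·e^(−0.453719) + 1·e^(−0.697521) + 2·e^(−1.02479) + 5·e^(−1.69421) + 4·e^(−1.76860) = 1.90578 + 0.497818 + 0.717744 + 0.918722 + 0.682286 = 4.72235.
⟨E⟩ = 0.120701 eV, ⟨E²⟩ = 0.0190967 eV².
C_V/k_B = (⟨E²⟩ − ⟨E⟩²)/(kT)² = (0.0190967 − 0.0145687)/0.0146410 = 0.3093.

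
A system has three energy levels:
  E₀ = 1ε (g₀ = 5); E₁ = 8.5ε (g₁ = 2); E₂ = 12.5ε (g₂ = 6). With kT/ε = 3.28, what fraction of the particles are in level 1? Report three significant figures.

Eᵢ/kT = 0.30488, 2.5915, 3.8110.
Z = Σ gᵢe^(−Eᵢ/kT) = 5·e^(−0.30488) + 2·e^(−2.5915) + 6·e^(−3.8110) = 3.6861 + 0.14982 + 0.13276 = 3.9687.
P₁ = g₁ e^(−E₁/kT) / Z = 0.14982/3.9687 = 0.0378.

0.0378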